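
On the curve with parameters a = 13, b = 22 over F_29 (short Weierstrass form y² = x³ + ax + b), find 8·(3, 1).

(24, 8)

Write G = (3, 1).
Double-and-add on 8 = (1000)₂. Start with G = (3, 1) for the leading 1-bit.
double: tangent at (3, 1): λ = (3·3² + 13)/(2·1) ≡ 11/2. 2⁻¹ ≡ 15 (mod 29), so λ ≡ 11·15 ≡ 20.
  x = λ² - 3 - 3 = 400 - 6 ≡ 17; y = λ·(3 - 17) - 1 ≡ 9. → (17, 9)
double: tangent at (17, 9): λ = (3·17² + 13)/(2·9) ≡ 10/18. 18⁻¹ ≡ 21 (mod 29) since 18·21 = 378 ≡ 1, so λ ≡ 10·21 ≡ 7.
  x = λ² - 17 - 17 = 49 - 34 ≡ 15; y = λ·(17 - 15) - 9 ≡ 5. → (15, 5)
double: tangent at (15, 5): λ = (3·15² + 13)/(2·5) ≡ 21/10. 10⁻¹ ≡ 3 (mod 29), so λ ≡ 21·3 ≡ 5.
  x = λ² - 15 - 15 = 25 - 30 ≡ 24; y = λ·(15 - 24) - 5 ≡ 8. → (24, 8)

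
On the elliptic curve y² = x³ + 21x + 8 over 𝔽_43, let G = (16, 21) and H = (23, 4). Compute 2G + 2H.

(12, 15)

First 2G:
Repeated addition: build up to 2G.
2G: tangent at (16, 21): λ = (3·16² + 21)/(2·21) ≡ 15/42. 42⁻¹ ≡ 42 (mod 43), so λ ≡ 15·42 ≡ 28.
  x = λ² - 16 - 16 = 784 - 32 ≡ 21; y = λ·(16 - 21) - 21 ≡ 11. → (21, 11)
2G = (21, 11).
Next 2H:
Repeated addition: build up to 2H.
2H: tangent at (23, 4): λ = (3·23² + 21)/(2·4) ≡ 17/8. 8⁻¹ ≡ 27 (mod 43) since 8·27 = 216 ≡ 1, so λ ≡ 17·27 ≡ 29.
  x = λ² - 23 - 23 = 841 - 46 ≡ 21; y = λ·(23 - 21) - 4 ≡ 11. → (21, 11)
2H = (21, 11).
Finally 2G + 2H:
tangent at (21, 11): λ = (3·21² + 21)/(2·11) ≡ 11/22. 22⁻¹ ≡ 2 (mod 43), so λ ≡ 11·2 ≡ 22.
  x = λ² - 21 - 21 = 484 - 42 ≡ 12; y = λ·(21 - 12) - 11 ≡ 15. → (12, 15)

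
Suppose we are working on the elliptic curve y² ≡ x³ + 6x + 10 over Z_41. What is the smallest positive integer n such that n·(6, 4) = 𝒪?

12

2P: tangent at (6, 4): λ = (3·6² + 6)/(2·4) ≡ 32/8. 8⁻¹ ≡ 36 (mod 41), so λ ≡ 32·36 ≡ 4.
  x = λ² - 6 - 6 = 16 - 12 ≡ 4; y = λ·(6 - 4) - 4 ≡ 4. → (4, 4)
3P: (4, 4) + (6, 4). λ = (4 - 4)/(6 - 4) ≡ 0/2 mod 41. 2⁻¹ ≡ 21 (mod 41), so λ ≡ 0.
  x = λ² - 4 - 6 = 0 - 10 ≡ 31; y = λ·(4 - 31) - 4 ≡ 37. → (31, 37)
4P: (31, 37) + (6, 4). λ = (4 - 37)/(6 - 31) ≡ 8/16 mod 41. 16⁻¹ ≡ 18 (mod 41) since 16·18 = 288 ≡ 1, so λ ≡ 21.
  x = λ² - 31 - 6 = 441 - 37 ≡ 35; y = λ·(31 - 35) - 37 ≡ 2. → (35, 2)
5P: (35, 2) + (6, 4). λ = (4 - 2)/(6 - 35) ≡ 2/12 mod 41. 12⁻¹ ≡ 24 (mod 41), so λ ≡ 7.
  x = λ² - 35 - 6 = 49 - 41 ≡ 8; y = λ·(35 - 8) - 2 ≡ 23. → (8, 23)
6P: (8, 23) + (6, 4). λ = (4 - 23)/(6 - 8) ≡ 22/39 mod 41. 39⁻¹ ≡ 20 (mod 41), so λ ≡ 30.
  x = λ² - 8 - 6 = 900 - 14 ≡ 25; y = λ·(8 - 25) - 23 ≡ 0. → (25, 0)
7P: (25, 0) + (6, 4). λ = (4 - 0)/(6 - 25) ≡ 4/22 mod 41. 22⁻¹ ≡ 28 (mod 41) since 22·28 = 616 ≡ 1, so λ ≡ 30.
  x = λ² - 25 - 6 = 900 - 31 ≡ 8; y = λ·(25 - 8) - 0 ≡ 18. → (8, 18)
8P: (8, 18) + (6, 4). λ = (4 - 18)/(6 - 8) ≡ 27/39 mod 41. 39⁻¹ ≡ 20 (mod 41), so λ ≡ 7.
  x = λ² - 8 - 6 = 49 - 14 ≡ 35; y = λ·(8 - 35) - 18 ≡ 39. → (35, 39)
9P: (35, 39) + (6, 4). λ = (4 - 39)/(6 - 35) ≡ 6/12 mod 41. 12⁻¹ ≡ 24 (mod 41) since 12·24 = 288 ≡ 1, so λ ≡ 21.
  x = λ² - 35 - 6 = 441 - 41 ≡ 31; y = λ·(35 - 31) - 39 ≡ 4. → (31, 4)
10P: (31, 4) + (6, 4). λ = (4 - 4)/(6 - 31) ≡ 0/16 mod 41. 16⁻¹ ≡ 18 (mod 41) since 16·18 = 288 ≡ 1, so λ ≡ 0.
  x = λ² - 31 - 6 = 0 - 37 ≡ 4; y = λ·(31 - 4) - 4 ≡ 37. → (4, 37)
11P: (4, 37) + (6, 4). λ = (4 - 37)/(6 - 4) ≡ 8/2 mod 41. 2⁻¹ ≡ 21 (mod 41), so λ ≡ 4.
  x = λ² - 4 - 6 = 16 - 10 ≡ 6; y = λ·(4 - 6) - 37 ≡ 37. → (6, 37)
12P: (6, 37) + (6, 4): same x and y₁ ≡ -y₂, so the sum is 𝒪.
12P = 𝒪, so the order is 12.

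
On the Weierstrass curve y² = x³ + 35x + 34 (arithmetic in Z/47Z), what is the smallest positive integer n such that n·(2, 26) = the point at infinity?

11

2P: tangent at (2, 26): λ = (3·2² + 35)/(2·26) ≡ 0/5. 5⁻¹ ≡ 19 (mod 47), so λ ≡ 0·19 ≡ 0.
  x = λ² - 2 - 2 = 0 - 4 ≡ 43; y = λ·(2 - 43) - 26 ≡ 21. → (43, 21)
3P: (43, 21) + (2, 26). λ = (26 - 21)/(2 - 43) ≡ 5/6 mod 47. 6⁻¹ ≡ 8 (mod 47) since 6·8 = 48 ≡ 1, so λ ≡ 40.
  x = λ² - 43 - 2 = 1600 - 45 ≡ 4; y = λ·(43 - 4) - 21 ≡ 35. → (4, 35)
4P: (4, 35) + (2, 26). λ = (26 - 35)/(2 - 4) ≡ 38/45 mod 47. 45⁻¹ ≡ 23 (mod 47) since 45·23 = 1035 ≡ 1, so λ ≡ 28.
  x = λ² - 4 - 2 = 784 - 6 ≡ 26; y = λ·(4 - 26) - 35 ≡ 7. → (26, 7)
5P: (26, 7) + (2, 26). λ = (26 - 7)/(2 - 26) ≡ 19/23 mod 47. 23⁻¹ ≡ 45 (mod 47), so λ ≡ 9.
  x = λ² - 26 - 2 = 81 - 28 ≡ 6; y = λ·(26 - 6) - 7 ≡ 32. → (6, 32)
6P: (6, 32) + (2, 26). λ = (26 - 32)/(2 - 6) ≡ 41/43 mod 47. 43⁻¹ ≡ 35 (mod 47) since 43·35 = 1505 ≡ 1, so λ ≡ 25.
  x = λ² - 6 - 2 = 625 - 8 ≡ 6; y = λ·(6 - 6) - 32 ≡ 15. → (6, 15)
7P: (6, 15) + (2, 26). λ = (26 - 15)/(2 - 6) ≡ 11/43 mod 47. 43⁻¹ ≡ 35 (mod 47), so λ ≡ 9.
  x = λ² - 6 - 2 = 81 - 8 ≡ 26; y = λ·(6 - 26) - 15 ≡ 40. → (26, 40)
8P: (26, 40) + (2, 26). λ = (26 - 40)/(2 - 26) ≡ 33/23 mod 47. 23⁻¹ ≡ 45 (mod 47), so λ ≡ 28.
  x = λ² - 26 - 2 = 784 - 28 ≡ 4; y = λ·(26 - 4) - 40 ≡ 12. → (4, 12)
9P: (4, 12) + (2, 26). λ = (26 - 12)/(2 - 4) ≡ 14/45 mod 47. 45⁻¹ ≡ 23 (mod 47) since 45·23 = 1035 ≡ 1, so λ ≡ 40.
  x = λ² - 4 - 2 = 1600 - 6 ≡ 43; y = λ·(4 - 43) - 12 ≡ 26. → (43, 26)
10P: (43, 26) + (2, 26). λ = (26 - 26)/(2 - 43) ≡ 0/6 mod 47. 6⁻¹ ≡ 8 (mod 47), so λ ≡ 0.
  x = λ² - 43 - 2 = 0 - 45 ≡ 2; y = λ·(43 - 2) - 26 ≡ 21. → (2, 21)
11P: (2, 21) + (2, 26): same x and y₁ ≡ -y₂, so the sum is the point at infinity.
11P = the point at infinity, so the order is 11.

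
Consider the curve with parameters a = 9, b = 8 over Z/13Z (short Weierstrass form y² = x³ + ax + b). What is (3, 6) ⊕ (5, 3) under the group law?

(3, 6) + (5, 3). λ = (3 - 6)/(5 - 3) ≡ 10/2 mod 13. 2⁻¹ ≡ 7 (mod 13), so λ ≡ 5.
  x = λ² - 3 - 5 = 25 - 8 ≡ 4; y = λ·(3 - 4) - 6 ≡ 2. → (4, 2)

(4, 2)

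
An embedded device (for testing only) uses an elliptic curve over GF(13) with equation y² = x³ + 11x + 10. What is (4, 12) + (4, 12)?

tangent at (4, 12): λ = (3·4² + 11)/(2·12) ≡ 7/11. 11⁻¹ ≡ 6 (mod 13) since 11·6 = 66 ≡ 1, so λ ≡ 7·6 ≡ 3.
  x = λ² - 4 - 4 = 9 - 8 ≡ 1; y = λ·(4 - 1) - 12 ≡ 10. → (1, 10)

(1, 10)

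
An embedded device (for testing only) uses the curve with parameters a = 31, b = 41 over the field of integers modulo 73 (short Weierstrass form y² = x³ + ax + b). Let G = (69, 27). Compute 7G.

Repeated addition: build up to 7G.
2G: tangent at (69, 27): λ = (3·69² + 31)/(2·27) ≡ 6/54. 54⁻¹ ≡ 23 (mod 73), so λ ≡ 6·23 ≡ 65.
  x = λ² - 69 - 69 = 4225 - 138 ≡ 72; y = λ·(69 - 72) - 27 ≡ 70. → (72, 70)
3G: (72, 70) + (69, 27). λ = (27 - 70)/(69 - 72) ≡ 30/70 mod 73. 70⁻¹ ≡ 24 (mod 73) since 70·24 = 1680 ≡ 1, so λ ≡ 63.
  x = λ² - 72 - 69 = 3969 - 141 ≡ 32; y = λ·(72 - 32) - 70 ≡ 41. → (32, 41)
4G: (32, 41) + (69, 27). λ = (27 - 41)/(69 - 32) ≡ 59/37 mod 73. 37⁻¹ ≡ 2 (mod 73), so λ ≡ 45.
  x = λ² - 32 - 69 = 2025 - 101 ≡ 26; y = λ·(32 - 26) - 41 ≡ 10. → (26, 10)
5G: (26, 10) + (69, 27). λ = (27 - 10)/(69 - 26) ≡ 17/43 mod 73. 43⁻¹ ≡ 17 (mod 73), so λ ≡ 70.
  x = λ² - 26 - 69 = 4900 - 95 ≡ 60; y = λ·(26 - 60) - 10 ≡ 19. → (60, 19)
6G: (60, 19) + (69, 27). λ = (27 - 19)/(69 - 60) ≡ 8/9 mod 73. 9⁻¹ ≡ 65 (mod 73) since 9·65 = 585 ≡ 1, so λ ≡ 9.
  x = λ² - 60 - 69 = 81 - 129 ≡ 25; y = λ·(60 - 25) - 19 ≡ 4. → (25, 4)
7G: (25, 4) + (69, 27). λ = (27 - 4)/(69 - 25) ≡ 23/44 mod 73. 44⁻¹ ≡ 5 (mod 73), so λ ≡ 42.
  x = λ² - 25 - 69 = 1764 - 94 ≡ 64; y = λ·(25 - 64) - 4 ≡ 37. → (64, 37)

(64, 37)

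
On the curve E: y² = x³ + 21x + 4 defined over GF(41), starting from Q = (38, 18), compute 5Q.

(12, 4)

Double-and-add on 5 = (101)₂. Start with Q = (38, 18) for the leading 1-bit.
double: tangent at (38, 18): λ = (3·38² + 21)/(2·18) ≡ 7/36. 36⁻¹ ≡ 8 (mod 41), so λ ≡ 7·8 ≡ 15.
  x = λ² - 38 - 38 = 225 - 76 ≡ 26; y = λ·(38 - 26) - 18 ≡ 39. → (26, 39)
double: tangent at (26, 39): λ = (3·26² + 21)/(2·39) ≡ 40/37. 37⁻¹ ≡ 10 (mod 41), so λ ≡ 40·10 ≡ 31.
  x = λ² - 26 - 26 = 961 - 52 ≡ 7; y = λ·(26 - 7) - 39 ≡ 17. → (7, 17)
add Q: (7, 17) + (38, 18). λ = (18 - 17)/(38 - 7) ≡ 1/31 mod 41. 31⁻¹ ≡ 4 (mod 41), so λ ≡ 4.
  x = λ² - 7 - 38 = 16 - 45 ≡ 12; y = λ·(7 - 12) - 17 ≡ 4. → (12, 4)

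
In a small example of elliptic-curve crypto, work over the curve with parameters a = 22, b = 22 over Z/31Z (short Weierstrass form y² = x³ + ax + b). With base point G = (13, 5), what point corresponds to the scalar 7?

Repeated addition: build up to 7G.
2G: tangent at (13, 5): λ = (3·13² + 22)/(2·5) ≡ 2/10. 10⁻¹ ≡ 28 (mod 31), so λ ≡ 2·28 ≡ 25.
  x = λ² - 13 - 13 = 625 - 26 ≡ 10; y = λ·(13 - 10) - 5 ≡ 8. → (10, 8)
3G: (10, 8) + (13, 5). λ = (5 - 8)/(13 - 10) ≡ 28/3 mod 31. 3⁻¹ ≡ 21 (mod 31) since 3·21 = 63 ≡ 1, so λ ≡ 30.
  x = λ² - 10 - 13 = 900 - 23 ≡ 9; y = λ·(10 - 9) - 8 ≡ 22. → (9, 22)
4G: (9, 22) + (13, 5). λ = (5 - 22)/(13 - 9) ≡ 14/4 mod 31. 4⁻¹ ≡ 8 (mod 31) since 4·8 = 32 ≡ 1, so λ ≡ 19.
  x = λ² - 9 - 13 = 361 - 22 ≡ 29; y = λ·(9 - 29) - 22 ≡ 1. → (29, 1)
5G: (29, 1) + (13, 5). λ = (5 - 1)/(13 - 29) ≡ 4/15 mod 31. 15⁻¹ ≡ 29 (mod 31) since 15·29 = 435 ≡ 1, so λ ≡ 23.
  x = λ² - 29 - 13 = 529 - 42 ≡ 22; y = λ·(29 - 22) - 1 ≡ 5. → (22, 5)
6G: (22, 5) + (13, 5). λ = (5 - 5)/(13 - 22) ≡ 0/22 mod 31. 22⁻¹ ≡ 24 (mod 31), so λ ≡ 0.
  x = λ² - 22 - 13 = 0 - 35 ≡ 27; y = λ·(22 - 27) - 5 ≡ 26. → (27, 26)
7G: (27, 26) + (13, 5). λ = (5 - 26)/(13 - 27) ≡ 10/17 mod 31. 17⁻¹ ≡ 11 (mod 31), so λ ≡ 17.
  x = λ² - 27 - 13 = 289 - 40 ≡ 1; y = λ·(27 - 1) - 26 ≡ 13. → (1, 13)

(1, 13)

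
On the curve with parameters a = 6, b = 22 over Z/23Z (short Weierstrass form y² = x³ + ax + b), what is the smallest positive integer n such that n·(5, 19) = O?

2P: tangent at (5, 19): λ = (3·5² + 6)/(2·19) ≡ 12/15. 15⁻¹ ≡ 20 (mod 23), so λ ≡ 12·20 ≡ 10.
  x = λ² - 5 - 5 = 100 - 10 ≡ 21; y = λ·(5 - 21) - 19 ≡ 5. → (21, 5)
3P: (21, 5) + (5, 19). λ = (19 - 5)/(5 - 21) ≡ 14/7 mod 23. 7⁻¹ ≡ 10 (mod 23) since 7·10 = 70 ≡ 1, so λ ≡ 2.
  x = λ² - 21 - 5 = 4 - 26 ≡ 1; y = λ·(21 - 1) - 5 ≡ 12. → (1, 12)
4P: (1, 12) + (5, 19). λ = (19 - 12)/(5 - 1) ≡ 7/4 mod 23. 4⁻¹ ≡ 6 (mod 23), so λ ≡ 19.
  x = λ² - 1 - 5 = 361 - 6 ≡ 10; y = λ·(1 - 10) - 12 ≡ 1. → (10, 1)
5P: (10, 1) + (5, 19). λ = (19 - 1)/(5 - 10) ≡ 18/18 mod 23. 18⁻¹ ≡ 9 (mod 23), so λ ≡ 1.
  x = λ² - 10 - 5 = 1 - 15 ≡ 9; y = λ·(10 - 9) - 1 ≡ 0. → (9, 0)
6P: (9, 0) + (5, 19). λ = (19 - 0)/(5 - 9) ≡ 19/19 mod 23. 19⁻¹ ≡ 17 (mod 23) since 19·17 = 323 ≡ 1, so λ ≡ 1.
  x = λ² - 9 - 5 = 1 - 14 ≡ 10; y = λ·(9 - 10) - 0 ≡ 22. → (10, 22)
7P: (10, 22) + (5, 19). λ = (19 - 22)/(5 - 10) ≡ 20/18 mod 23. 18⁻¹ ≡ 9 (mod 23), so λ ≡ 19.
  x = λ² - 10 - 5 = 361 - 15 ≡ 1; y = λ·(10 - 1) - 22 ≡ 11. → (1, 11)
8P: (1, 11) + (5, 19). λ = (19 - 11)/(5 - 1) ≡ 8/4 mod 23. 4⁻¹ ≡ 6 (mod 23) since 4·6 = 24 ≡ 1, so λ ≡ 2.
  x = λ² - 1 - 5 = 4 - 6 ≡ 21; y = λ·(1 - 21) - 11 ≡ 18. → (21, 18)
9P: (21, 18) + (5, 19). λ = (19 - 18)/(5 - 21) ≡ 1/7 mod 23. 7⁻¹ ≡ 10 (mod 23) since 7·10 = 70 ≡ 1, so λ ≡ 10.
  x = λ² - 21 - 5 = 100 - 26 ≡ 5; y = λ·(21 - 5) - 18 ≡ 4. → (5, 4)
10P: (5, 4) + (5, 19): same x and y₁ ≡ -y₂, so the sum is O.
10P = O, so the order is 10.

10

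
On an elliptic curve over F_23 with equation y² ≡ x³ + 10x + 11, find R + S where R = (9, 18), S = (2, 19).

(20, 0)

(9, 18) + (2, 19). λ = (19 - 18)/(2 - 9) ≡ 1/16 mod 23. 16⁻¹ ≡ 13 (mod 23), so λ ≡ 13.
  x = λ² - 9 - 2 = 169 - 11 ≡ 20; y = λ·(9 - 20) - 18 ≡ 0. → (20, 0)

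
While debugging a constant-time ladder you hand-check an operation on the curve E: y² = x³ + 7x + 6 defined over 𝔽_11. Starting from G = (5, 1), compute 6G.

(10, 8)

Repeated addition: build up to 6G.
2G: tangent at (5, 1): λ = (3·5² + 7)/(2·1) ≡ 5/2. 2⁻¹ ≡ 6 (mod 11) since 2·6 = 12 ≡ 1, so λ ≡ 5·6 ≡ 8.
  x = λ² - 5 - 5 = 64 - 10 ≡ 10; y = λ·(5 - 10) - 1 ≡ 3. → (10, 3)
3G: (10, 3) + (5, 1). λ = (1 - 3)/(5 - 10) ≡ 9/6 mod 11. 6⁻¹ ≡ 2 (mod 11) since 6·2 = 12 ≡ 1, so λ ≡ 7.
  x = λ² - 10 - 5 = 49 - 15 ≡ 1; y = λ·(10 - 1) - 3 ≡ 5. → (1, 5)
4G: (1, 5) + (5, 1). λ = (1 - 5)/(5 - 1) ≡ 7/4 mod 11. 4⁻¹ ≡ 3 (mod 11), so λ ≡ 10.
  x = λ² - 1 - 5 = 100 - 6 ≡ 6; y = λ·(1 - 6) - 5 ≡ 0. → (6, 0)
5G: (6, 0) + (5, 1). λ = (1 - 0)/(5 - 6) ≡ 1/10 mod 11. 10⁻¹ ≡ 10 (mod 11) since 10·10 = 100 ≡ 1, so λ ≡ 10.
  x = λ² - 6 - 5 = 100 - 11 ≡ 1; y = λ·(6 - 1) - 0 ≡ 6. → (1, 6)
6G: (1, 6) + (5, 1). λ = (1 - 6)/(5 - 1) ≡ 6/4 mod 11. 4⁻¹ ≡ 3 (mod 11), so λ ≡ 7.
  x = λ² - 1 - 5 = 49 - 6 ≡ 10; y = λ·(1 - 10) - 6 ≡ 8. → (10, 8)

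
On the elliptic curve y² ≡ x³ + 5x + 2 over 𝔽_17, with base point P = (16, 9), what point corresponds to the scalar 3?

Repeated addition: build up to 3P.
2P: tangent at (16, 9): λ = (3·16² + 5)/(2·9) ≡ 8/1. 1⁻¹ ≡ 1 (mod 17) since 1·1 = 1 ≡ 1, so λ ≡ 8·1 ≡ 8.
  x = λ² - 16 - 16 = 64 - 32 ≡ 15; y = λ·(16 - 15) - 9 ≡ 16. → (15, 16)
3P: (15, 16) + (16, 9). λ = (9 - 16)/(16 - 15) ≡ 10/1 mod 17. 1⁻¹ ≡ 1 (mod 17), so λ ≡ 10.
  x = λ² - 15 - 16 = 100 - 31 ≡ 1; y = λ·(15 - 1) - 16 ≡ 5. → (1, 5)

(1, 5)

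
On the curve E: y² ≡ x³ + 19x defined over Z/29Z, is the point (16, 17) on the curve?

no

y² = 17² ≡ 28; x³ + 19x + 0 = 4400 ≡ 21 (mod 29). 28 ≠ 21.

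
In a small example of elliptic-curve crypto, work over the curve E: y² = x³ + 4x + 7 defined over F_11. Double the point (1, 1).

tangent at (1, 1): λ = (3·1² + 4)/(2·1) ≡ 7/2. 2⁻¹ ≡ 6 (mod 11) since 2·6 = 12 ≡ 1, so λ ≡ 7·6 ≡ 9.
  x = λ² - 1 - 1 = 81 - 2 ≡ 2; y = λ·(1 - 2) - 1 ≡ 1. → (2, 1)

(2, 1)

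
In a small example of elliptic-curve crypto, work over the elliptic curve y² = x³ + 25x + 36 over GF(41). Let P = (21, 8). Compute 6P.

(22, 0)

Repeated addition: build up to 6P.
2P: tangent at (21, 8): λ = (3·21² + 25)/(2·8) ≡ 36/16. 16⁻¹ ≡ 18 (mod 41), so λ ≡ 36·18 ≡ 33.
  x = λ² - 21 - 21 = 1089 - 42 ≡ 22; y = λ·(21 - 22) - 8 ≡ 0. → (22, 0)
3P: (22, 0) + (21, 8). λ = (8 - 0)/(21 - 22) ≡ 8/40 mod 41. 40⁻¹ ≡ 40 (mod 41), so λ ≡ 33.
  x = λ² - 22 - 21 = 1089 - 43 ≡ 21; y = λ·(22 - 21) - 0 ≡ 33. → (21, 33)
4P: (21, 33) + (21, 8): same x and y₁ ≡ -y₂, so the sum is the point at infinity.
5P: the point at infinity + (21, 8) = (21, 8) (identity).
6P: tangent at (21, 8): λ = (3·21² + 25)/(2·8) ≡ 36/16. 16⁻¹ ≡ 18 (mod 41) since 16·18 = 288 ≡ 1, so λ ≡ 36·18 ≡ 33.
  x = λ² - 21 - 21 = 1089 - 42 ≡ 22; y = λ·(21 - 22) - 8 ≡ 0. → (22, 0)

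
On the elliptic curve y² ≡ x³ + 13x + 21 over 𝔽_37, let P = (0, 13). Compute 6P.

Repeated addition: build up to 6P.
2P: tangent at (0, 13): λ = (3·0² + 13)/(2·13) ≡ 13/26. 26⁻¹ ≡ 10 (mod 37) since 26·10 = 260 ≡ 1, so λ ≡ 13·10 ≡ 19.
  x = λ² - 0 - 0 = 361 - 0 ≡ 28; y = λ·(0 - 28) - 13 ≡ 10. → (28, 10)
3P: (28, 10) + (0, 13). λ = (13 - 10)/(0 - 28) ≡ 3/9 mod 37. 9⁻¹ ≡ 33 (mod 37), so λ ≡ 25.
  x = λ² - 28 - 0 = 625 - 28 ≡ 5; y = λ·(28 - 5) - 10 ≡ 10. → (5, 10)
4P: (5, 10) + (0, 13). λ = (13 - 10)/(0 - 5) ≡ 3/32 mod 37. 32⁻¹ ≡ 22 (mod 37) since 32·22 = 704 ≡ 1, so λ ≡ 29.
  x = λ² - 5 - 0 = 841 - 5 ≡ 22; y = λ·(5 - 22) - 10 ≡ 15. → (22, 15)
5P: (22, 15) + (0, 13). λ = (13 - 15)/(0 - 22) ≡ 35/15 mod 37. 15⁻¹ ≡ 5 (mod 37) since 15·5 = 75 ≡ 1, so λ ≡ 27.
  x = λ² - 22 - 0 = 729 - 22 ≡ 4; y = λ·(22 - 4) - 15 ≡ 27. → (4, 27)
6P: (4, 27) + (0, 13). λ = (13 - 27)/(0 - 4) ≡ 23/33 mod 37. 33⁻¹ ≡ 9 (mod 37) since 33·9 = 297 ≡ 1, so λ ≡ 22.
  x = λ² - 4 - 0 = 484 - 4 ≡ 36; y = λ·(4 - 36) - 27 ≡ 9. → (36, 9)

(36, 9)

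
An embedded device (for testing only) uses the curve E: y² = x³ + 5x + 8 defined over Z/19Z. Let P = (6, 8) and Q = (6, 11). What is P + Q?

The two points share x = 6 and their y-coordinates satisfy 8 + 11 ≡ 0 (mod 19), so they are inverses. Their sum is O.

O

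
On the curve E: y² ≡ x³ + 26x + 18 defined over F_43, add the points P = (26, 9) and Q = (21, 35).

(26, 9) + (21, 35). λ = (35 - 9)/(21 - 26) ≡ 26/38 mod 43. 38⁻¹ ≡ 17 (mod 43) since 38·17 = 646 ≡ 1, so λ ≡ 12.
  x = λ² - 26 - 21 = 144 - 47 ≡ 11; y = λ·(26 - 11) - 9 ≡ 42. → (11, 42)

(11, 42)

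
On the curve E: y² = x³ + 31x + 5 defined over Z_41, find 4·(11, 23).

Write G = (11, 23).
Repeated addition: build up to 4G.
2G: tangent at (11, 23): λ = (3·11² + 31)/(2·23) ≡ 25/5. 5⁻¹ ≡ 33 (mod 41), so λ ≡ 25·33 ≡ 5.
  x = λ² - 11 - 11 = 25 - 22 ≡ 3; y = λ·(11 - 3) - 23 ≡ 17. → (3, 17)
3G: (3, 17) + (11, 23). λ = (23 - 17)/(11 - 3) ≡ 6/8 mod 41. 8⁻¹ ≡ 36 (mod 41), so λ ≡ 11.
  x = λ² - 3 - 11 = 121 - 14 ≡ 25; y = λ·(3 - 25) - 17 ≡ 28. → (25, 28)
4G: (25, 28) + (11, 23). λ = (23 - 28)/(11 - 25) ≡ 36/27 mod 41. 27⁻¹ ≡ 38 (mod 41), so λ ≡ 15.
  x = λ² - 25 - 11 = 225 - 36 ≡ 25; y = λ·(25 - 25) - 28 ≡ 13. → (25, 13)

(25, 13)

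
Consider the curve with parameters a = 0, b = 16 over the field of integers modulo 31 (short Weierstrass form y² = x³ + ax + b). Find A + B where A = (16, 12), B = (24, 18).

(16, 12) + (24, 18). λ = (18 - 12)/(24 - 16) ≡ 6/8 mod 31. 8⁻¹ ≡ 4 (mod 31), so λ ≡ 24.
  x = λ² - 16 - 24 = 576 - 40 ≡ 9; y = λ·(16 - 9) - 12 ≡ 1. → (9, 1)

(9, 1)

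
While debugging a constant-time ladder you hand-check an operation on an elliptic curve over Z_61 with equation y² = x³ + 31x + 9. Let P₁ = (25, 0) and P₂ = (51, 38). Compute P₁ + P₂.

(42, 8)

(25, 0) + (51, 38). λ = (38 - 0)/(51 - 25) ≡ 38/26 mod 61. 26⁻¹ ≡ 54 (mod 61), so λ ≡ 39.
  x = λ² - 25 - 51 = 1521 - 76 ≡ 42; y = λ·(25 - 42) - 0 ≡ 8. → (42, 8)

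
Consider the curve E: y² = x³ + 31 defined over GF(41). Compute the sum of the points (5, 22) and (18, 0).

(0, 20)

(5, 22) + (18, 0). λ = (0 - 22)/(18 - 5) ≡ 19/13 mod 41. 13⁻¹ ≡ 19 (mod 41) since 13·19 = 247 ≡ 1, so λ ≡ 33.
  x = λ² - 5 - 18 = 1089 - 23 ≡ 0; y = λ·(5 - 0) - 22 ≡ 20. → (0, 20)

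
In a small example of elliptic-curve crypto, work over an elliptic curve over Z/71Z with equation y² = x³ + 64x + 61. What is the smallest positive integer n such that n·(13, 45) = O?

11

2P: tangent at (13, 45): λ = (3·13² + 64)/(2·45) ≡ 3/19. 19⁻¹ ≡ 15 (mod 71), so λ ≡ 3·15 ≡ 45.
  x = λ² - 13 - 13 = 2025 - 26 ≡ 11; y = λ·(13 - 11) - 45 ≡ 45. → (11, 45)
3P: (11, 45) + (13, 45). λ = (45 - 45)/(13 - 11) ≡ 0/2 mod 71. 2⁻¹ ≡ 36 (mod 71), so λ ≡ 0.
  x = λ² - 11 - 13 = 0 - 24 ≡ 47; y = λ·(11 - 47) - 45 ≡ 26. → (47, 26)
4P: (47, 26) + (13, 45). λ = (45 - 26)/(13 - 47) ≡ 19/37 mod 71. 37⁻¹ ≡ 48 (mod 71) since 37·48 = 1776 ≡ 1, so λ ≡ 60.
  x = λ² - 47 - 13 = 3600 - 60 ≡ 61; y = λ·(47 - 61) - 26 ≡ 57. → (61, 57)
5P: (61, 57) + (13, 45). λ = (45 - 57)/(13 - 61) ≡ 59/23 mod 71. 23⁻¹ ≡ 34 (mod 71), so λ ≡ 18.
  x = λ² - 61 - 13 = 324 - 74 ≡ 37; y = λ·(61 - 37) - 57 ≡ 20. → (37, 20)
6P: (37, 20) + (13, 45). λ = (45 - 20)/(13 - 37) ≡ 25/47 mod 71. 47⁻¹ ≡ 68 (mod 71) since 47·68 = 3196 ≡ 1, so λ ≡ 67.
  x = λ² - 37 - 13 = 4489 - 50 ≡ 37; y = λ·(37 - 37) - 20 ≡ 51. → (37, 51)
7P: (37, 51) + (13, 45). λ = (45 - 51)/(13 - 37) ≡ 65/47 mod 71. 47⁻¹ ≡ 68 (mod 71) since 47·68 = 3196 ≡ 1, so λ ≡ 18.
  x = λ² - 37 - 13 = 324 - 50 ≡ 61; y = λ·(37 - 61) - 51 ≡ 14. → (61, 14)
8P: (61, 14) + (13, 45). λ = (45 - 14)/(13 - 61) ≡ 31/23 mod 71. 23⁻¹ ≡ 34 (mod 71), so λ ≡ 60.
  x = λ² - 61 - 13 = 3600 - 74 ≡ 47; y = λ·(61 - 47) - 14 ≡ 45. → (47, 45)
9P: (47, 45) + (13, 45). λ = (45 - 45)/(13 - 47) ≡ 0/37 mod 71. 37⁻¹ ≡ 48 (mod 71) since 37·48 = 1776 ≡ 1, so λ ≡ 0.
  x = λ² - 47 - 13 = 0 - 60 ≡ 11; y = λ·(47 - 11) - 45 ≡ 26. → (11, 26)
10P: (11, 26) + (13, 45). λ = (45 - 26)/(13 - 11) ≡ 19/2 mod 71. 2⁻¹ ≡ 36 (mod 71), so λ ≡ 45.
  x = λ² - 11 - 13 = 2025 - 24 ≡ 13; y = λ·(11 - 13) - 26 ≡ 26. → (13, 26)
11P: (13, 26) + (13, 45): same x and y₁ ≡ -y₂, so the sum is O.
11P = O, so the order is 11.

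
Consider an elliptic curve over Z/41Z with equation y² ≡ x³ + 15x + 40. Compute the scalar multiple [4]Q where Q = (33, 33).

(36, 2)

Double-and-add on 4 = (100)₂. Start with Q = (33, 33) for the leading 1-bit.
double: tangent at (33, 33): λ = (3·33² + 15)/(2·33) ≡ 2/25. 25⁻¹ ≡ 23 (mod 41), so λ ≡ 2·23 ≡ 5.
  x = λ² - 33 - 33 = 25 - 66 ≡ 0; y = λ·(33 - 0) - 33 ≡ 9. → (0, 9)
double: tangent at (0, 9): λ = (3·0² + 15)/(2·9) ≡ 15/18. 18⁻¹ ≡ 16 (mod 41), so λ ≡ 15·16 ≡ 35.
  x = λ² - 0 - 0 = 1225 - 0 ≡ 36; y = λ·(0 - 36) - 9 ≡ 2. → (36, 2)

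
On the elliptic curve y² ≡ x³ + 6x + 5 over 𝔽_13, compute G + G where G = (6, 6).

tangent at (6, 6): λ = (3·6² + 6)/(2·6) ≡ 10/12. 12⁻¹ ≡ 12 (mod 13), so λ ≡ 10·12 ≡ 3.
  x = λ² - 6 - 6 = 9 - 12 ≡ 10; y = λ·(6 - 10) - 6 ≡ 8. → (10, 8)

(10, 8)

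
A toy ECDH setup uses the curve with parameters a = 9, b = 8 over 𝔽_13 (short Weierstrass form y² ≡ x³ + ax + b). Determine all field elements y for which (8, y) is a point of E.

none

x³ + 9x + 8 = 592 ≡ 7 (mod 13).
7 is a non-residue mod 13; no y exists.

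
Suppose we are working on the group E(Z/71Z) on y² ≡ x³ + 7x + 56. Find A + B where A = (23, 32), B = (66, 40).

(27, 30)

(23, 32) + (66, 40). λ = (40 - 32)/(66 - 23) ≡ 8/43 mod 71. 43⁻¹ ≡ 38 (mod 71), so λ ≡ 20.
  x = λ² - 23 - 66 = 400 - 89 ≡ 27; y = λ·(23 - 27) - 32 ≡ 30. → (27, 30)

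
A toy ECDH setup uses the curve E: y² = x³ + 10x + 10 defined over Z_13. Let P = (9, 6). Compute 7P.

(9, 7)

Repeated addition: build up to 7P.
2P: tangent at (9, 6): λ = (3·9² + 10)/(2·6) ≡ 6/12. 12⁻¹ ≡ 12 (mod 13), so λ ≡ 6·12 ≡ 7.
  x = λ² - 9 - 9 = 49 - 18 ≡ 5; y = λ·(9 - 5) - 6 ≡ 9. → (5, 9)
3P: (5, 9) + (9, 6). λ = (6 - 9)/(9 - 5) ≡ 10/4 mod 13. 4⁻¹ ≡ 10 (mod 13), so λ ≡ 9.
  x = λ² - 5 - 9 = 81 - 14 ≡ 2; y = λ·(5 - 2) - 9 ≡ 5. → (2, 5)
4P: (2, 5) + (9, 6). λ = (6 - 5)/(9 - 2) ≡ 1/7 mod 13. 7⁻¹ ≡ 2 (mod 13), so λ ≡ 2.
  x = λ² - 2 - 9 = 4 - 11 ≡ 6; y = λ·(2 - 6) - 5 ≡ 0. → (6, 0)
5P: (6, 0) + (9, 6). λ = (6 - 0)/(9 - 6) ≡ 6/3 mod 13. 3⁻¹ ≡ 9 (mod 13), so λ ≡ 2.
  x = λ² - 6 - 9 = 4 - 15 ≡ 2; y = λ·(6 - 2) - 0 ≡ 8. → (2, 8)
6P: (2, 8) + (9, 6). λ = (6 - 8)/(9 - 2) ≡ 11/7 mod 13. 7⁻¹ ≡ 2 (mod 13) since 7·2 = 14 ≡ 1, so λ ≡ 9.
  x = λ² - 2 - 9 = 81 - 11 ≡ 5; y = λ·(2 - 5) - 8 ≡ 4. → (5, 4)
7P: (5, 4) + (9, 6). λ = (6 - 4)/(9 - 5) ≡ 2/4 mod 13. 4⁻¹ ≡ 10 (mod 13), so λ ≡ 7.
  x = λ² - 5 - 9 = 49 - 14 ≡ 9; y = λ·(5 - 9) - 4 ≡ 7. → (9, 7)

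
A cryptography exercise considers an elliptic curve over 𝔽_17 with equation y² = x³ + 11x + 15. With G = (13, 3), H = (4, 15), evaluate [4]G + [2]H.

(15, 6)

First 4G:
Repeated addition: build up to 4G.
2G: tangent at (13, 3): λ = (3·13² + 11)/(2·3) ≡ 8/6. 6⁻¹ ≡ 3 (mod 17), so λ ≡ 8·3 ≡ 7.
  x = λ² - 13 - 13 = 49 - 26 ≡ 6; y = λ·(13 - 6) - 3 ≡ 12. → (6, 12)
3G: (6, 12) + (13, 3). λ = (3 - 12)/(13 - 6) ≡ 8/7 mod 17. 7⁻¹ ≡ 5 (mod 17) since 7·5 = 35 ≡ 1, so λ ≡ 6.
  x = λ² - 6 - 13 = 36 - 19 ≡ 0; y = λ·(6 - 0) - 12 ≡ 7. → (0, 7)
4G: (0, 7) + (13, 3). λ = (3 - 7)/(13 - 0) ≡ 13/13 mod 17. 13⁻¹ ≡ 4 (mod 17), so λ ≡ 1.
  x = λ² - 0 - 13 = 1 - 13 ≡ 5; y = λ·(0 - 5) - 7 ≡ 5. → (5, 5)
4G = (5, 5).
Next 2H:
Repeated addition: build up to 2H.
2H: tangent at (4, 15): λ = (3·4² + 11)/(2·15) ≡ 8/13. 13⁻¹ ≡ 4 (mod 17), so λ ≡ 8·4 ≡ 15.
  x = λ² - 4 - 4 = 225 - 8 ≡ 13; y = λ·(4 - 13) - 15 ≡ 3. → (13, 3)
2H = (13, 3).
Finally 4G + 2H:
(5, 5) + (13, 3). λ = (3 - 5)/(13 - 5) ≡ 15/8 mod 17. 8⁻¹ ≡ 15 (mod 17), so λ ≡ 4.
  x = λ² - 5 - 13 = 16 - 18 ≡ 15; y = λ·(5 - 15) - 5 ≡ 6. → (15, 6)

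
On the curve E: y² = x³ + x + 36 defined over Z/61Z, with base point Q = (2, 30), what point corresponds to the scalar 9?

Repeated addition: build up to 9Q.
2Q: tangent at (2, 30): λ = (3·2² + 1)/(2·30) ≡ 13/60. 60⁻¹ ≡ 60 (mod 61) since 60·60 = 3600 ≡ 1, so λ ≡ 13·60 ≡ 48.
  x = λ² - 2 - 2 = 2304 - 4 ≡ 43; y = λ·(2 - 43) - 30 ≡ 15. → (43, 15)
3Q: (43, 15) + (2, 30). λ = (30 - 15)/(2 - 43) ≡ 15/20 mod 61. 20⁻¹ ≡ 58 (mod 61) since 20·58 = 1160 ≡ 1, so λ ≡ 16.
  x = λ² - 43 - 2 = 256 - 45 ≡ 28; y = λ·(43 - 28) - 15 ≡ 42. → (28, 42)
4Q: (28, 42) + (2, 30). λ = (30 - 42)/(2 - 28) ≡ 49/35 mod 61. 35⁻¹ ≡ 7 (mod 61), so λ ≡ 38.
  x = λ² - 28 - 2 = 1444 - 30 ≡ 11; y = λ·(28 - 11) - 42 ≡ 55. → (11, 55)
5Q: (11, 55) + (2, 30). λ = (30 - 55)/(2 - 11) ≡ 36/52 mod 61. 52⁻¹ ≡ 27 (mod 61) since 52·27 = 1404 ≡ 1, so λ ≡ 57.
  x = λ² - 11 - 2 = 3249 - 13 ≡ 3; y = λ·(11 - 3) - 55 ≡ 35. → (3, 35)
6Q: (3, 35) + (2, 30). λ = (30 - 35)/(2 - 3) ≡ 56/60 mod 61. 60⁻¹ ≡ 60 (mod 61), so λ ≡ 5.
  x = λ² - 3 - 2 = 25 - 5 ≡ 20; y = λ·(3 - 20) - 35 ≡ 2. → (20, 2)
7Q: (20, 2) + (2, 30). λ = (30 - 2)/(2 - 20) ≡ 28/43 mod 61. 43⁻¹ ≡ 44 (mod 61), so λ ≡ 12.
  x = λ² - 20 - 2 = 144 - 22 ≡ 0; y = λ·(20 - 0) - 2 ≡ 55. → (0, 55)
8Q: (0, 55) + (2, 30). λ = (30 - 55)/(2 - 0) ≡ 36/2 mod 61. 2⁻¹ ≡ 31 (mod 61), so λ ≡ 18.
  x = λ² - 0 - 2 = 324 - 2 ≡ 17; y = λ·(0 - 17) - 55 ≡ 5. → (17, 5)
9Q: (17, 5) + (2, 30). λ = (30 - 5)/(2 - 17) ≡ 25/46 mod 61. 46⁻¹ ≡ 4 (mod 61), so λ ≡ 39.
  x = λ² - 17 - 2 = 1521 - 19 ≡ 38; y = λ·(17 - 38) - 5 ≡ 30. → (38, 30)

(38, 30)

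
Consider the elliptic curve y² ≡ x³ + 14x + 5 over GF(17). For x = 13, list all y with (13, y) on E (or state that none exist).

2, 15

x³ + 14x + 5 = 2384 ≡ 4 (mod 17).
Square roots of 4 mod 17: 2 and 15 (since 2² = 4 ≡ 4).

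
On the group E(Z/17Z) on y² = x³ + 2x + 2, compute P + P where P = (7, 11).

(5, 1)

tangent at (7, 11): λ = (3·7² + 2)/(2·11) ≡ 13/5. 5⁻¹ ≡ 7 (mod 17), so λ ≡ 13·7 ≡ 6.
  x = λ² - 7 - 7 = 36 - 14 ≡ 5; y = λ·(7 - 5) - 11 ≡ 1. → (5, 1)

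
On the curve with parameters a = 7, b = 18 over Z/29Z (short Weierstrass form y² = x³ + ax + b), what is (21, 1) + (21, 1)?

tangent at (21, 1): λ = (3·21² + 7)/(2·1) ≡ 25/2. 2⁻¹ ≡ 15 (mod 29), so λ ≡ 25·15 ≡ 27.
  x = λ² - 21 - 21 = 729 - 42 ≡ 20; y = λ·(21 - 20) - 1 ≡ 26. → (20, 26)

(20, 26)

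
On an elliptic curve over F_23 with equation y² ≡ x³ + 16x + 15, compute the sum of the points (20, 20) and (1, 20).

(2, 3)

(20, 20) + (1, 20). λ = (20 - 20)/(1 - 20) ≡ 0/4 mod 23. 4⁻¹ ≡ 6 (mod 23), so λ ≡ 0.
  x = λ² - 20 - 1 = 0 - 21 ≡ 2; y = λ·(20 - 2) - 20 ≡ 3. → (2, 3)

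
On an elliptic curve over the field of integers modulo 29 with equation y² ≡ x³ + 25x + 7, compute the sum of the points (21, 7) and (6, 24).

(21, 7) + (6, 24). λ = (24 - 7)/(6 - 21) ≡ 17/14 mod 29. 14⁻¹ ≡ 27 (mod 29), so λ ≡ 24.
  x = λ² - 21 - 6 = 576 - 27 ≡ 27; y = λ·(21 - 27) - 7 ≡ 23. → (27, 23)

(27, 23)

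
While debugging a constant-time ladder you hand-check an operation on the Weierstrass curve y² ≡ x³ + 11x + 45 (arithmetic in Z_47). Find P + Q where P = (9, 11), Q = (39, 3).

(9, 11) + (39, 3). λ = (3 - 11)/(39 - 9) ≡ 39/30 mod 47. 30⁻¹ ≡ 11 (mod 47), so λ ≡ 6.
  x = λ² - 9 - 39 = 36 - 48 ≡ 35; y = λ·(9 - 35) - 11 ≡ 21. → (35, 21)

(35, 21)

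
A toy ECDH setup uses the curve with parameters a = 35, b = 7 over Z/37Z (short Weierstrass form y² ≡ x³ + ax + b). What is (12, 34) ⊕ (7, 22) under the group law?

(6, 10)

(12, 34) + (7, 22). λ = (22 - 34)/(7 - 12) ≡ 25/32 mod 37. 32⁻¹ ≡ 22 (mod 37), so λ ≡ 32.
  x = λ² - 12 - 7 = 1024 - 19 ≡ 6; y = λ·(12 - 6) - 34 ≡ 10. → (6, 10)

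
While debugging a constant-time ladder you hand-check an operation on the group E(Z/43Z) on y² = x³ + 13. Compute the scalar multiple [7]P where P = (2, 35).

(12, 35)

Double-and-add on 7 = (111)₂. Start with P = (2, 35) for the leading 1-bit.
double: tangent at (2, 35): λ = (3·2² + 0)/(2·35) ≡ 12/27. 27⁻¹ ≡ 8 (mod 43), so λ ≡ 12·8 ≡ 10.
  x = λ² - 2 - 2 = 100 - 4 ≡ 10; y = λ·(2 - 10) - 35 ≡ 14. → (10, 14)
add P: (10, 14) + (2, 35). λ = (35 - 14)/(2 - 10) ≡ 21/35 mod 43. 35⁻¹ ≡ 16 (mod 43), so λ ≡ 35.
  x = λ² - 10 - 2 = 1225 - 12 ≡ 9; y = λ·(10 - 9) - 14 ≡ 21. → (9, 21)
double: tangent at (9, 21): λ = (3·9² + 0)/(2·21) ≡ 28/42. 42⁻¹ ≡ 42 (mod 43), so λ ≡ 28·42 ≡ 15.
  x = λ² - 9 - 9 = 225 - 18 ≡ 35; y = λ·(9 - 35) - 21 ≡ 19. → (35, 19)
add P: (35, 19) + (2, 35). λ = (35 - 19)/(2 - 35) ≡ 16/10 mod 43. 10⁻¹ ≡ 13 (mod 43) since 10·13 = 130 ≡ 1, so λ ≡ 36.
  x = λ² - 35 - 2 = 1296 - 37 ≡ 12; y = λ·(35 - 12) - 19 ≡ 35. → (12, 35)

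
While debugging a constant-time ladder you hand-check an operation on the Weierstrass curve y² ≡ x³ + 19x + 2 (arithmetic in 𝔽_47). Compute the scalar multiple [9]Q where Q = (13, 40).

Double-and-add on 9 = (1001)₂. Start with Q = (13, 40) for the leading 1-bit.
double: tangent at (13, 40): λ = (3·13² + 19)/(2·40) ≡ 9/33. 33⁻¹ ≡ 10 (mod 47), so λ ≡ 9·10 ≡ 43.
  x = λ² - 13 - 13 = 1849 - 26 ≡ 37; y = λ·(13 - 37) - 40 ≡ 9. → (37, 9)
double: tangent at (37, 9): λ = (3·37² + 19)/(2·9) ≡ 37/18. 18⁻¹ ≡ 34 (mod 47) since 18·34 = 612 ≡ 1, so λ ≡ 37·34 ≡ 36.
  x = λ² - 37 - 37 = 1296 - 74 ≡ 0; y = λ·(37 - 0) - 9 ≡ 7. → (0, 7)
double: tangent at (0, 7): λ = (3·0² + 19)/(2·7) ≡ 19/14. 14⁻¹ ≡ 37 (mod 47), so λ ≡ 19·37 ≡ 45.
  x = λ² - 0 - 0 = 2025 - 0 ≡ 4; y = λ·(0 - 4) - 7 ≡ 1. → (4, 1)
add Q: (4, 1) + (13, 40). λ = (40 - 1)/(13 - 4) ≡ 39/9 mod 47. 9⁻¹ ≡ 21 (mod 47), so λ ≡ 20.
  x = λ² - 4 - 13 = 400 - 17 ≡ 7; y = λ·(4 - 7) - 1 ≡ 33. → (7, 33)

(7, 33)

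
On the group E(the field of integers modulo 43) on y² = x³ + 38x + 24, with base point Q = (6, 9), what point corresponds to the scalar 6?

Double-and-add on 6 = (110)₂. Start with Q = (6, 9) for the leading 1-bit.
double: tangent at (6, 9): λ = (3·6² + 38)/(2·9) ≡ 17/18. 18⁻¹ ≡ 12 (mod 43), so λ ≡ 17·12 ≡ 32.
  x = λ² - 6 - 6 = 1024 - 12 ≡ 23; y = λ·(6 - 23) - 9 ≡ 6. → (23, 6)
add Q: (23, 6) + (6, 9). λ = (9 - 6)/(6 - 23) ≡ 3/26 mod 43. 26⁻¹ ≡ 5 (mod 43) since 26·5 = 130 ≡ 1, so λ ≡ 15.
  x = λ² - 23 - 6 = 225 - 29 ≡ 24; y = λ·(23 - 24) - 6 ≡ 22. → (24, 22)
double: tangent at (24, 22): λ = (3·24² + 38)/(2·22) ≡ 3/1. 1⁻¹ ≡ 1 (mod 43) since 1·1 = 1 ≡ 1, so λ ≡ 3·1 ≡ 3.
  x = λ² - 24 - 24 = 9 - 48 ≡ 4; y = λ·(24 - 4) - 22 ≡ 38. → (4, 38)

(4, 38)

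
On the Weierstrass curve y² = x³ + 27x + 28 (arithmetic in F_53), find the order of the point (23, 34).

2P: tangent at (23, 34): λ = (3·23² + 27)/(2·34) ≡ 24/15. 15⁻¹ ≡ 46 (mod 53), so λ ≡ 24·46 ≡ 44.
  x = λ² - 23 - 23 = 1936 - 46 ≡ 35; y = λ·(23 - 35) - 34 ≡ 21. → (35, 21)
3P: (35, 21) + (23, 34). λ = (34 - 21)/(23 - 35) ≡ 13/41 mod 53. 41⁻¹ ≡ 22 (mod 53), so λ ≡ 21.
  x = λ² - 35 - 23 = 441 - 58 ≡ 12; y = λ·(35 - 12) - 21 ≡ 38. → (12, 38)
4P: (12, 38) + (23, 34). λ = (34 - 38)/(23 - 12) ≡ 49/11 mod 53. 11⁻¹ ≡ 29 (mod 53), so λ ≡ 43.
  x = λ² - 12 - 23 = 1849 - 35 ≡ 12; y = λ·(12 - 12) - 38 ≡ 15. → (12, 15)
5P: (12, 15) + (23, 34). λ = (34 - 15)/(23 - 12) ≡ 19/11 mod 53. 11⁻¹ ≡ 29 (mod 53) since 11·29 = 319 ≡ 1, so λ ≡ 21.
  x = λ² - 12 - 23 = 441 - 35 ≡ 35; y = λ·(12 - 35) - 15 ≡ 32. → (35, 32)
6P: (35, 32) + (23, 34). λ = (34 - 32)/(23 - 35) ≡ 2/41 mod 53. 41⁻¹ ≡ 22 (mod 53), so λ ≡ 44.
  x = λ² - 35 - 23 = 1936 - 58 ≡ 23; y = λ·(35 - 23) - 32 ≡ 19. → (23, 19)
7P: (23, 19) + (23, 34): same x and y₁ ≡ -y₂, so the sum is O.
7P = O, so the order is 7.

7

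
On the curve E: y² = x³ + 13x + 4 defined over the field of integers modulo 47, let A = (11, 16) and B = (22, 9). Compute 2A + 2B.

(15, 40)

First 2A:
Repeated addition: build up to 2A.
2A: tangent at (11, 16): λ = (3·11² + 13)/(2·16) ≡ 0/32. 32⁻¹ ≡ 25 (mod 47), so λ ≡ 0·25 ≡ 0.
  x = λ² - 11 - 11 = 0 - 22 ≡ 25; y = λ·(11 - 25) - 16 ≡ 31. → (25, 31)
2A = (25, 31).
Next 2B:
Repeated addition: build up to 2B.
2B: tangent at (22, 9): λ = (3·22² + 13)/(2·9) ≡ 8/18. 18⁻¹ ≡ 34 (mod 47) since 18·34 = 612 ≡ 1, so λ ≡ 8·34 ≡ 37.
  x = λ² - 22 - 22 = 1369 - 44 ≡ 9; y = λ·(22 - 9) - 9 ≡ 2. → (9, 2)
2B = (9, 2).
Finally 2A + 2B:
(25, 31) + (9, 2). λ = (2 - 31)/(9 - 25) ≡ 18/31 mod 47. 31⁻¹ ≡ 44 (mod 47), so λ ≡ 40.
  x = λ² - 25 - 9 = 1600 - 34 ≡ 15; y = λ·(25 - 15) - 31 ≡ 40. → (15, 40)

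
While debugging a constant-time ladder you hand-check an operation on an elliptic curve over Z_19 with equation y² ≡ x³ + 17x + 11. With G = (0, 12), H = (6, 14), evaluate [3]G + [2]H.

First 3G:
Repeated addition: build up to 3G.
2G: tangent at (0, 12): λ = (3·0² + 17)/(2·12) ≡ 17/5. 5⁻¹ ≡ 4 (mod 19), so λ ≡ 17·4 ≡ 11.
  x = λ² - 0 - 0 = 121 - 0 ≡ 7; y = λ·(0 - 7) - 12 ≡ 6. → (7, 6)
3G: (7, 6) + (0, 12). λ = (12 - 6)/(0 - 7) ≡ 6/12 mod 19. 12⁻¹ ≡ 8 (mod 19), so λ ≡ 10.
  x = λ² - 7 - 0 = 100 - 7 ≡ 17; y = λ·(7 - 17) - 6 ≡ 8. → (17, 8)
3G = (17, 8).
Next 2H:
Repeated addition: build up to 2H.
2H: tangent at (6, 14): λ = (3·6² + 17)/(2·14) ≡ 11/9. 9⁻¹ ≡ 17 (mod 19) since 9·17 = 153 ≡ 1, so λ ≡ 11·17 ≡ 16.
  x = λ² - 6 - 6 = 256 - 12 ≡ 16; y = λ·(6 - 16) - 14 ≡ 16. → (16, 16)
2H = (16, 16).
Finally 3G + 2H:
(17, 8) + (16, 16). λ = (16 - 8)/(16 - 17) ≡ 8/18 mod 19. 18⁻¹ ≡ 18 (mod 19), so λ ≡ 11.
  x = λ² - 17 - 16 = 121 - 33 ≡ 12; y = λ·(17 - 12) - 8 ≡ 9. → (12, 9)

(12, 9)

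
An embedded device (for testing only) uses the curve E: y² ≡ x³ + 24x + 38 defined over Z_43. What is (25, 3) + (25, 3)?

(29, 21)

tangent at (25, 3): λ = (3·25² + 24)/(2·3) ≡ 7/6. 6⁻¹ ≡ 36 (mod 43) since 6·36 = 216 ≡ 1, so λ ≡ 7·36 ≡ 37.
  x = λ² - 25 - 25 = 1369 - 50 ≡ 29; y = λ·(25 - 29) - 3 ≡ 21. → (29, 21)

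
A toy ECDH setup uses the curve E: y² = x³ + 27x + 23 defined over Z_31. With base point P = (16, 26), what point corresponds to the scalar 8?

Repeated addition: build up to 8P.
2P: tangent at (16, 26): λ = (3·16² + 27)/(2·26) ≡ 20/21. 21⁻¹ ≡ 3 (mod 31) since 21·3 = 63 ≡ 1, so λ ≡ 20·3 ≡ 29.
  x = λ² - 16 - 16 = 841 - 32 ≡ 3; y = λ·(16 - 3) - 26 ≡ 10. → (3, 10)
3P: (3, 10) + (16, 26). λ = (26 - 10)/(16 - 3) ≡ 16/13 mod 31. 13⁻¹ ≡ 12 (mod 31), so λ ≡ 6.
  x = λ² - 3 - 16 = 36 - 19 ≡ 17; y = λ·(3 - 17) - 10 ≡ 30. → (17, 30)
4P: (17, 30) + (16, 26). λ = (26 - 30)/(16 - 17) ≡ 27/30 mod 31. 30⁻¹ ≡ 30 (mod 31), so λ ≡ 4.
  x = λ² - 17 - 16 = 16 - 33 ≡ 14; y = λ·(17 - 14) - 30 ≡ 13. → (14, 13)
5P: (14, 13) + (16, 26). λ = (26 - 13)/(16 - 14) ≡ 13/2 mod 31. 2⁻¹ ≡ 16 (mod 31), so λ ≡ 22.
  x = λ² - 14 - 16 = 484 - 30 ≡ 20; y = λ·(14 - 20) - 13 ≡ 10. → (20, 10)
6P: (20, 10) + (16, 26). λ = (26 - 10)/(16 - 20) ≡ 16/27 mod 31. 27⁻¹ ≡ 23 (mod 31), so λ ≡ 27.
  x = λ² - 20 - 16 = 729 - 36 ≡ 11; y = λ·(20 - 11) - 10 ≡ 16. → (11, 16)
7P: (11, 16) + (16, 26). λ = (26 - 16)/(16 - 11) ≡ 10/5 mod 31. 5⁻¹ ≡ 25 (mod 31), so λ ≡ 2.
  x = λ² - 11 - 16 = 4 - 27 ≡ 8; y = λ·(11 - 8) - 16 ≡ 21. → (8, 21)
8P: (8, 21) + (16, 26). λ = (26 - 21)/(16 - 8) ≡ 5/8 mod 31. 8⁻¹ ≡ 4 (mod 31), so λ ≡ 20.
  x = λ² - 8 - 16 = 400 - 24 ≡ 4; y = λ·(8 - 4) - 21 ≡ 28. → (4, 28)

(4, 28)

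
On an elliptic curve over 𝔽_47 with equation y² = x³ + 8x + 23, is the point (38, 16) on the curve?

y² = 16² ≡ 21; x³ + 8x + 23 = 55199 ≡ 21 (mod 47). 21 = 21.

yes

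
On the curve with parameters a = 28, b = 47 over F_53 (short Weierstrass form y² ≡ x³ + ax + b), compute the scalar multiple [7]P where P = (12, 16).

(26, 15)

Double-and-add on 7 = (111)₂. Start with P = (12, 16) for the leading 1-bit.
double: tangent at (12, 16): λ = (3·12² + 28)/(2·16) ≡ 36/32. 32⁻¹ ≡ 5 (mod 53), so λ ≡ 36·5 ≡ 21.
  x = λ² - 12 - 12 = 441 - 24 ≡ 46; y = λ·(12 - 46) - 16 ≡ 12. → (46, 12)
add P: (46, 12) + (12, 16). λ = (16 - 12)/(12 - 46) ≡ 4/19 mod 53. 19⁻¹ ≡ 14 (mod 53) since 19·14 = 266 ≡ 1, so λ ≡ 3.
  x = λ² - 46 - 12 = 9 - 58 ≡ 4; y = λ·(46 - 4) - 12 ≡ 8. → (4, 8)
double: tangent at (4, 8): λ = (3·4² + 28)/(2·8) ≡ 23/16. 16⁻¹ ≡ 10 (mod 53) since 16·10 = 160 ≡ 1, so λ ≡ 23·10 ≡ 18.
  x = λ² - 4 - 4 = 324 - 8 ≡ 51; y = λ·(4 - 51) - 8 ≡ 47. → (51, 47)
add P: (51, 47) + (12, 16). λ = (16 - 47)/(12 - 51) ≡ 22/14 mod 53. 14⁻¹ ≡ 19 (mod 53), so λ ≡ 47.
  x = λ² - 51 - 12 = 2209 - 63 ≡ 26; y = λ·(51 - 26) - 47 ≡ 15. → (26, 15)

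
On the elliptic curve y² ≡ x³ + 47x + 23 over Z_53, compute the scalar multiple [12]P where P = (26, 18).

(40, 36)

Repeated addition: build up to 12P.
2P: tangent at (26, 18): λ = (3·26² + 47)/(2·18) ≡ 8/36. 36⁻¹ ≡ 28 (mod 53), so λ ≡ 8·28 ≡ 12.
  x = λ² - 26 - 26 = 144 - 52 ≡ 39; y = λ·(26 - 39) - 18 ≡ 38. → (39, 38)
3P: (39, 38) + (26, 18). λ = (18 - 38)/(26 - 39) ≡ 33/40 mod 53. 40⁻¹ ≡ 4 (mod 53) since 40·4 = 160 ≡ 1, so λ ≡ 26.
  x = λ² - 39 - 26 = 676 - 65 ≡ 28; y = λ·(39 - 28) - 38 ≡ 36. → (28, 36)
4P: (28, 36) + (26, 18). λ = (18 - 36)/(26 - 28) ≡ 35/51 mod 53. 51⁻¹ ≡ 26 (mod 53) since 51·26 = 1326 ≡ 1, so λ ≡ 9.
  x = λ² - 28 - 26 = 81 - 54 ≡ 27; y = λ·(28 - 27) - 36 ≡ 26. → (27, 26)
5P: (27, 26) + (26, 18). λ = (18 - 26)/(26 - 27) ≡ 45/52 mod 53. 52⁻¹ ≡ 52 (mod 53), so λ ≡ 8.
  x = λ² - 27 - 26 = 64 - 53 ≡ 11; y = λ·(27 - 11) - 26 ≡ 49. → (11, 49)
6P: (11, 49) + (26, 18). λ = (18 - 49)/(26 - 11) ≡ 22/15 mod 53. 15⁻¹ ≡ 46 (mod 53), so λ ≡ 5.
  x = λ² - 11 - 26 = 25 - 37 ≡ 41; y = λ·(11 - 41) - 49 ≡ 13. → (41, 13)
7P: (41, 13) + (26, 18). λ = (18 - 13)/(26 - 41) ≡ 5/38 mod 53. 38⁻¹ ≡ 7 (mod 53) since 38·7 = 266 ≡ 1, so λ ≡ 35.
  x = λ² - 41 - 26 = 1225 - 67 ≡ 45; y = λ·(41 - 45) - 13 ≡ 6. → (45, 6)
8P: (45, 6) + (26, 18). λ = (18 - 6)/(26 - 45) ≡ 12/34 mod 53. 34⁻¹ ≡ 39 (mod 53), so λ ≡ 44.
  x = λ² - 45 - 26 = 1936 - 71 ≡ 10; y = λ·(45 - 10) - 6 ≡ 50. → (10, 50)
9P: (10, 50) + (26, 18). λ = (18 - 50)/(26 - 10) ≡ 21/16 mod 53. 16⁻¹ ≡ 10 (mod 53) since 16·10 = 160 ≡ 1, so λ ≡ 51.
  x = λ² - 10 - 26 = 2601 - 36 ≡ 21; y = λ·(10 - 21) - 50 ≡ 25. → (21, 25)
10P: (21, 25) + (26, 18). λ = (18 - 25)/(26 - 21) ≡ 46/5 mod 53. 5⁻¹ ≡ 32 (mod 53) since 5·32 = 160 ≡ 1, so λ ≡ 41.
  x = λ² - 21 - 26 = 1681 - 47 ≡ 44; y = λ·(21 - 44) - 25 ≡ 39. → (44, 39)
11P: (44, 39) + (26, 18). λ = (18 - 39)/(26 - 44) ≡ 32/35 mod 53. 35⁻¹ ≡ 50 (mod 53) since 35·50 = 1750 ≡ 1, so λ ≡ 10.
  x = λ² - 44 - 26 = 100 - 70 ≡ 30; y = λ·(44 - 30) - 39 ≡ 48. → (30, 48)
12P: (30, 48) + (26, 18). λ = (18 - 48)/(26 - 30) ≡ 23/49 mod 53. 49⁻¹ ≡ 13 (mod 53) since 49·13 = 637 ≡ 1, so λ ≡ 34.
  x = λ² - 30 - 26 = 1156 - 56 ≡ 40; y = λ·(30 - 40) - 48 ≡ 36. → (40, 36)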